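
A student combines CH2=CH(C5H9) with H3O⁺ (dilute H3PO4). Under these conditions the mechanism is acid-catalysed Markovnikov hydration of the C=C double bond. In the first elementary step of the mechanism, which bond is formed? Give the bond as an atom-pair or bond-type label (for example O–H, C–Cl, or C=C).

C–H

Step 1: Electrophilic addition begins with the π(C=C) electrons forming a bond to the proton of H3O⁺. Following Markovnikov's rule, the resulting cation is secondary. H2O is released.
The bond formed in this step is the C–H bond.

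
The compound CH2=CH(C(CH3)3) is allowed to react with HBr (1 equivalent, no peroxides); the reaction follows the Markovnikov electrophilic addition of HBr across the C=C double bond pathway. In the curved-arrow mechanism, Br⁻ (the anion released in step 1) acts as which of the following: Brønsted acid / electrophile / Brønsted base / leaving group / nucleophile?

Step 3: Br⁻ captures the cation: a lone pair on Br⁻ fills the empty p orbital, producing the alkyl halide product.
Br⁻ (the anion released in step 1) donates an electron pair to form a new σ-bond to carbon — it is the nucleophile.

nucleophile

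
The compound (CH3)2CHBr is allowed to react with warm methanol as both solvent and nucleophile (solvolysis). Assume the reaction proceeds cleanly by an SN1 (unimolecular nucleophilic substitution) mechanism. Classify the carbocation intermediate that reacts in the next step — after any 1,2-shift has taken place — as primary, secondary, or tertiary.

secondary

Step 1: The C–Br bond breaks with both electrons going to the bromide; Br⁻ leaves and a secondary carbocation remains.
No single 1,2-shift to an adjacent carbon would give a more-substituted cation, so no rearrangement occurs.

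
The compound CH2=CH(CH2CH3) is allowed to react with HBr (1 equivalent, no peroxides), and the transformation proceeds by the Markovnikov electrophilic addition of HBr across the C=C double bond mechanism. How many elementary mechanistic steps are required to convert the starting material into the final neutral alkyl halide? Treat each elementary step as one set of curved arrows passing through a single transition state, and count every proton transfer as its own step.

Step 1: The π electrons of the C=C bond attack a proton of HBr; Markovnikov addition places the new C–H on the less-substituted alkene carbon, so the positive charge ends up on the more-substituted carbon — a secondary carbocation. The H–Br bond breaks heterolytically, releasing Br⁻.
(No 1,2-shift: no single shift to an adjacent carbon would give a more stable cation.)
Step 2: The Br⁻ anion donates a lone pair to the carbocation, forming the new C–Br σ-bond and giving the neutral alkyl halide.
Total: 2 elementary steps.

2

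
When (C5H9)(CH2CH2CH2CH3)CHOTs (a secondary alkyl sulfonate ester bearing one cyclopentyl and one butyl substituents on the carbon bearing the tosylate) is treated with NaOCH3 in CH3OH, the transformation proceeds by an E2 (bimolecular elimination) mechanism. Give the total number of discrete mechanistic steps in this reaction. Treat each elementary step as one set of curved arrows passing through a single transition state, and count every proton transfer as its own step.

1

Step 1: The strong base CH3O⁻ removes a β-hydrogen; in the same concerted event the electrons of the breaking C–H bond form the new π(C=C) bond and the C–O σ-bond breaks, expelling TsO⁻. Anti-periplanar geometry; one transition state.
Total: 1 elementary step.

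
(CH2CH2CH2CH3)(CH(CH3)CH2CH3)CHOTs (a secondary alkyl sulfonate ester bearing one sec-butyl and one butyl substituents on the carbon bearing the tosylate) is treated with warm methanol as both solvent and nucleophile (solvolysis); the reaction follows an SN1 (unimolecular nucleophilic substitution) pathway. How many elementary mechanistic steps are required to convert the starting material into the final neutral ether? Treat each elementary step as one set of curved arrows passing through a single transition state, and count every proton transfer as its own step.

4

Step 1: The C–O bond breaks with both electrons going to the tosylate; TsO⁻ leaves and a secondary carbocation remains.
Step 2: A hydride (H with its bonding pair) migrates from the adjacent sec-butyl carbon to the cationic centre — a 1,2-hydride shift — upgrading the secondary cation to a tertiary one.
Step 3: Nucleophilic capture: the oxygen of CH3OH bonds to the cationic carbon, producing an oxonium-ion intermediate.
Step 4: Proton transfer from the O–H of the oxonium ion to a solvent molecule delivers the neutral ether.
Total: 4 elementary steps.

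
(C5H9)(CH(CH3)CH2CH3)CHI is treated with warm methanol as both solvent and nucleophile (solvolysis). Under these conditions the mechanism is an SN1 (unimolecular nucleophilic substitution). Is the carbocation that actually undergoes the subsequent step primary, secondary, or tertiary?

tertiary

Step 1: Unassisted departure of I⁻ (taking the C–I bonding pair) generates a secondary carbocation.
Step 2: Carbocation rearrangement: a 1,2-hydride shift from the adjacent sec-butyl carbon converts the initially-formed secondary cation into the more stable tertiary cation.
The cation rearranges from secondary to tertiary via a 1,2-hydride shift from the adjacent sec-butyl carbon; the tertiary cation is what reacts next.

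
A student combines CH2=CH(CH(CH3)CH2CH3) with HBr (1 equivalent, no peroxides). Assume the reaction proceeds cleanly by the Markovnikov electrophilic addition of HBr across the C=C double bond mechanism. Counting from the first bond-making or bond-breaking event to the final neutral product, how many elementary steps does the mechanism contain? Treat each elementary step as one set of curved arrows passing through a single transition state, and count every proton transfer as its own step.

Step 1: Electrophilic addition begins with the π(C=C) electrons forming a bond to the proton of HBr. Following Markovnikov's rule, the resulting cation is secondary. The H–Br bond breaks heterolytically, releasing Br⁻.
Step 2: A 1,2-hydride shift from the adjacent sec-butyl carbon moves the positive charge from the secondary centre to an adjacent carbon, generating a more stable tertiary carbocation.
Step 3: The Br⁻ anion donates a lone pair to the carbocation, forming the new C–Br σ-bond and giving the neutral alkyl halide.
Total: 3 elementary steps.

3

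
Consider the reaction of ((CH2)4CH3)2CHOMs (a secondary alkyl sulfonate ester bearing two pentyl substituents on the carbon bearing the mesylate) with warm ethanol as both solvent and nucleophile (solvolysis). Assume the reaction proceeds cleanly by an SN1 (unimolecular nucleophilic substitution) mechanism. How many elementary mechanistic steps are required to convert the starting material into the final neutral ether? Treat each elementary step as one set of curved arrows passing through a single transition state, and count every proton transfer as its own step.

3

Step 1: Unassisted departure of MsO⁻ (taking the C–O bonding pair) generates a secondary carbocation.
(No 1,2-shift: no single shift to an adjacent carbon would give a more stable cation.)
Step 2: CH3CH2OH donates an oxygen lone pair into the empty p orbital of the cation, giving a protonated ether (an oxonium ion).
Step 3: Proton transfer from the O–H of the oxonium ion to a solvent molecule delivers the neutral ether.
Total: 3 elementary steps.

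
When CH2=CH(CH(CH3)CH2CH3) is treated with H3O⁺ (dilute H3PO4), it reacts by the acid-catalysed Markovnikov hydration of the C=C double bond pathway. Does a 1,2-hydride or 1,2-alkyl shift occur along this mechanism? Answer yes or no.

yes

The first-formed carbocation is secondary.
The adjacent sec-butyl carbon already bears 2 other carbon substituents and has a hydrogen to migrate; after a 1,2-hydride shift from that carbon the positive charge sits on a tertiary centre.
Tertiary is more stable than secondary, so the shift occurs.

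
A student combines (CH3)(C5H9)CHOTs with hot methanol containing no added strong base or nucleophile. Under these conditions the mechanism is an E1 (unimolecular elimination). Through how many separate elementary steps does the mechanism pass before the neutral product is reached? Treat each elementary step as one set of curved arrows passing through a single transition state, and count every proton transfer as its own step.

Step 1: The C–O bond breaks with both electrons going to the tosylate; TsO⁻ leaves and a secondary carbocation remains.
Step 2: Carbocation rearrangement: a 1,2-hydride shift from the adjacent cyclopentyl carbon converts the initially-formed secondary cation into the more stable tertiary cation.
Step 3: A methanol molecule (solvent) deprotonates a β-carbon; as the C–H bond breaks, those electrons form the new alkene π bond.
Total: 3 elementary steps.

3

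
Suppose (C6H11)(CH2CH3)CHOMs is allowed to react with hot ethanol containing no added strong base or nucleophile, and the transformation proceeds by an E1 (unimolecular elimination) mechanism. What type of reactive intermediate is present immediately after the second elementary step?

Step 1: The C–O bond breaks with both electrons going to the mesylate; MsO⁻ leaves and a secondary carbocation remains.
Step 2: A hydride (H with its bonding pair) migrates from the adjacent cyclohexyl carbon to the cationic centre — a 1,2-hydride shift — upgrading the secondary cation to a tertiary one.
After step 2 the species present is a tertiary carbocation.

tertiary carbocation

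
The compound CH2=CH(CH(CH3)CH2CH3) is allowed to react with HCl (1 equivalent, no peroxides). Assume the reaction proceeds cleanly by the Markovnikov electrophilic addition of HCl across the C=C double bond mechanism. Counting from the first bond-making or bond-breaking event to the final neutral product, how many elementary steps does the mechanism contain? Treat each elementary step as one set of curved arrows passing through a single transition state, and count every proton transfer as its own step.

3

Step 1: The π electrons of the C=C bond attack a proton of HCl; Markovnikov addition places the new C–H on the less-substituted alkene carbon, so the positive charge ends up on the more-substituted carbon — a secondary carbocation. The H–Cl bond breaks heterolytically, releasing Cl⁻.
Step 2: A 1,2-hydride shift from the adjacent sec-butyl carbon moves the positive charge from the secondary centre to an adjacent carbon, generating a more stable tertiary carbocation.
Step 3: Cl⁻ captures the cation: a lone pair on Cl⁻ fills the empty p orbital, producing the alkyl halide product.
Total: 3 elementary steps.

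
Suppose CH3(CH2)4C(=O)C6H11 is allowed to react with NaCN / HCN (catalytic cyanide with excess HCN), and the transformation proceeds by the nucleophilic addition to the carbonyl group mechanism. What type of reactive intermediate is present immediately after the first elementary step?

tetrahedral alkoxide intermediate

Step 1: Nucleophilic addition: CN⁻ adds to the carbonyl carbon, pushing the π(C=O) electron pair onto oxygen and giving a tetrahedral alkoxide.
After step 1 the species present is a tetrahedral alkoxide intermediate.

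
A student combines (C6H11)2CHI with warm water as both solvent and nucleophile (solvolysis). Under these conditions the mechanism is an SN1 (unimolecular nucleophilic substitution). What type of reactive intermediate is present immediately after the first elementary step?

Step 1: Rate-determining heterolysis of the C–I bond gives I⁻ and a secondary carbocation.
After step 1 the species present is a secondary carbocation.

secondary carbocation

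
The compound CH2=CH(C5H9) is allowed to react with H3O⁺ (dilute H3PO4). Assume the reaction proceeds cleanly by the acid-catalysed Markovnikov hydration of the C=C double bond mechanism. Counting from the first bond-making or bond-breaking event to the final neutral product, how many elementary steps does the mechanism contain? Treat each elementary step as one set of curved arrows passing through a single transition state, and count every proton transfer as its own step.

4

Step 1: The π electrons of the C=C bond attack a proton of H3O⁺; Markovnikov addition places the new C–H on the less-substituted alkene carbon, so the positive charge ends up on the more-substituted carbon — a secondary carbocation. H2O is released.
Step 2: A hydride (H with its bonding pair) migrates from the adjacent cyclopentyl carbon to the cationic centre — a 1,2-hydride shift — upgrading the secondary cation to a tertiary one.
Step 3: Water acts as the nucleophile: an oxygen lone pair bonds to the cationic carbon, giving an oxonium-ion intermediate.
Step 4: Deprotonation of the oxonium ion by a water molecule delivers the neutral alcohol and regenerates the acid catalyst.
Total: 4 elementary steps.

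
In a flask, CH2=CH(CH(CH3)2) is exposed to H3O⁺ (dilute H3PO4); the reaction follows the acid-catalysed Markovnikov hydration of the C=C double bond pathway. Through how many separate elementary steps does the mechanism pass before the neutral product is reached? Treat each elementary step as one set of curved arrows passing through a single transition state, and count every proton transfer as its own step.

4

Step 1: Electrophilic addition begins with the π(C=C) electrons forming a bond to the proton of H3O⁺. Following Markovnikov's rule, the resulting cation is secondary. H2O is released.
Step 2: Carbocation rearrangement: a 1,2-hydride shift from the adjacent isopropyl carbon converts the initially-formed secondary cation into the more stable tertiary cation.
Step 3: A lone pair on the oxygen of H2O attacks the carbocation, forming a C–O bond and an oxonium ion (a protonated alcohol).
Step 4: Proton transfer from the O–H of the oxonium ion to H2O completes the catalytic cycle and yields the alcohol.
Total: 4 elementary steps.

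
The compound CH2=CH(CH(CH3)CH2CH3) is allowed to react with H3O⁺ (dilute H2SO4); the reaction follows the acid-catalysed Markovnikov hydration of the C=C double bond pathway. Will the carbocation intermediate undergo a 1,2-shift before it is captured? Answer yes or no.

yes

The first-formed carbocation is secondary.
The adjacent sec-butyl carbon already bears 2 other carbon substituents and has a hydrogen to migrate; after a 1,2-hydride shift from that carbon the positive charge sits on a tertiary centre.
Tertiary is more stable than secondary, so the shift occurs.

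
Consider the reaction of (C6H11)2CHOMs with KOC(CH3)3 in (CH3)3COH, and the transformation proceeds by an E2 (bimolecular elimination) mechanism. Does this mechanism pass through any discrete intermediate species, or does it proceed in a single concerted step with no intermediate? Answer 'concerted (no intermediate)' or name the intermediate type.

concerted (no intermediate)

The strong base (CH3)3CO⁻ removes a β-hydrogen; in the same concerted event the electrons of the breaking C–H bond form the new π(C=C) bond and the C–O σ-bond breaks, expelling MsO⁻. Anti-periplanar geometry; one transition state.
All bond changes occur in one transition state; no discrete intermediate is formed.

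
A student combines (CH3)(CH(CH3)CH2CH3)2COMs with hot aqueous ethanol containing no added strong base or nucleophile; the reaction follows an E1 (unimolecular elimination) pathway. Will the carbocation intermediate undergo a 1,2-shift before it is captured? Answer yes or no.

no

The first-formed carbocation is tertiary.
No single 1,2-shift to an adjacent carbon would produce a more-substituted cation than the one already present, so no rearrangement occurs.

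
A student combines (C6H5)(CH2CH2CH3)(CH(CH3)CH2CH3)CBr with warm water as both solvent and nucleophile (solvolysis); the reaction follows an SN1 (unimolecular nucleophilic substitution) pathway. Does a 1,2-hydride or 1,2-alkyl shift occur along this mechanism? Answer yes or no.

The first-formed carbocation is tertiary.
No single 1,2-shift to an adjacent carbon would produce a more-substituted cation than the one already present, so no rearrangement occurs.

no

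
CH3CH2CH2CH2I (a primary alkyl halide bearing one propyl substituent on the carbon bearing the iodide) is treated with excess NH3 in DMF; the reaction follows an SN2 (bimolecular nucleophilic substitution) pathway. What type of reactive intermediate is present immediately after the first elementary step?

Step 1: A lone pair on the N of NH3 attacks the α-carbon from the back side while the C–I bond breaks; both bonding electrons leave with I⁻. The product of this concerted step is an alkylammonium ion.
After step 1 the species present is an ammonium ion.

ammonium ion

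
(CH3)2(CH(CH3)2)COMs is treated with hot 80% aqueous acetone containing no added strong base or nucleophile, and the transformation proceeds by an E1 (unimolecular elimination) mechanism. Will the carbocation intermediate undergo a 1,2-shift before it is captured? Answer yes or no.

The first-formed carbocation is tertiary.
No single 1,2-shift to an adjacent carbon would produce a more-substituted cation than the one already present, so no rearrangement occurs.

no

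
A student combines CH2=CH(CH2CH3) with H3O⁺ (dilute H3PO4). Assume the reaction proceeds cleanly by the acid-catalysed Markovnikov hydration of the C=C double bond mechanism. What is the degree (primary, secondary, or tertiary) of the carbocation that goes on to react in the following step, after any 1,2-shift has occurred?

Step 1: The π electrons of the C=C bond attack a proton of H3O⁺; Markovnikov addition places the new C–H on the less-substituted alkene carbon, so the positive charge ends up on the more-substituted carbon — a secondary carbocation. H2O is released.
No single 1,2-shift to an adjacent carbon would give a more-substituted cation, so no rearrangement occurs.

secondary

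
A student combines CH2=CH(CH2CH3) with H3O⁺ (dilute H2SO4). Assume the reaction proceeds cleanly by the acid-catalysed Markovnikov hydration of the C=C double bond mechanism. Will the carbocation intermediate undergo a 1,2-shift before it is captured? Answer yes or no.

The first-formed carbocation is secondary.
No single 1,2-shift to an adjacent carbon would produce a more-substituted cation than the one already present, so no rearrangement occurs.

no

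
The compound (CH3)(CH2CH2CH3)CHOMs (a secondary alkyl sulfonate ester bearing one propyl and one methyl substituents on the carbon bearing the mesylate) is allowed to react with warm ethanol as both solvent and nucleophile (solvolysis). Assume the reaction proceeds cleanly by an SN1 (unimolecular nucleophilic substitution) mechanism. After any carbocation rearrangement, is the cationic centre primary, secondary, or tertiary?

secondary

Step 1: Unassisted departure of MsO⁻ (taking the C–O bonding pair) generates a secondary carbocation.
No single 1,2-shift to an adjacent carbon would give a more-substituted cation, so no rearrangement occurs.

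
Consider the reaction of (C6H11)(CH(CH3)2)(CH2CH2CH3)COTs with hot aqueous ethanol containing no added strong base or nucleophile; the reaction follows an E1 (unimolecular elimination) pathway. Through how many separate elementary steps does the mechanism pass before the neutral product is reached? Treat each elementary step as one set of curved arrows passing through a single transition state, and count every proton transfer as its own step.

2

Step 1: The C–O bond breaks with both electrons going to the tosylate; TsO⁻ leaves and a tertiary carbocation remains.
(No 1,2-shift: no single shift to an adjacent carbon would give a more stable cation.)
Step 2: A water (or ethanol) molecule (solvent) deprotonates a β-carbon; as the C–H bond breaks, those electrons form the new alkene π bond.
Total: 2 elementary steps.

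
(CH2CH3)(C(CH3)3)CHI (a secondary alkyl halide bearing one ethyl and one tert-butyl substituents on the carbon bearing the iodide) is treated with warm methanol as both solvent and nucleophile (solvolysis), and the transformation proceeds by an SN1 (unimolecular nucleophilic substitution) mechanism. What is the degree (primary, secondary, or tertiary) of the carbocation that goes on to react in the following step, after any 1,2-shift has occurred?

tertiary

Step 1: Ionisation: the C–I σ-bond cleaves heterolytically; both bonding electrons depart with I⁻, leaving a secondary carbocation at the α-carbon.
Step 2: A methyl group with its bonding pair migrates from the adjacent tert-butyl carbon to the cationic centre — a 1,2-methyl shift — upgrading the secondary cation to a tertiary one.
The cation rearranges from secondary to tertiary via a 1,2-methyl shift from the adjacent tert-butyl carbon; the tertiary cation is what reacts next.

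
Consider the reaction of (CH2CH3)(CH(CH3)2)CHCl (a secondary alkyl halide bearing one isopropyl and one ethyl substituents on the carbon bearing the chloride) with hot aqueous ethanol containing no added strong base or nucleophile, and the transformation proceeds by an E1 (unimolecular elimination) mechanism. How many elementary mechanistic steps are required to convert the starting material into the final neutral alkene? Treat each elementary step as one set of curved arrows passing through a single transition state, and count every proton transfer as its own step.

Step 1: Unassisted departure of Cl⁻ (taking the C–Cl bonding pair) generates a secondary carbocation.
Step 2: Carbocation rearrangement: a 1,2-hydride shift from the adjacent isopropyl carbon converts the initially-formed secondary cation into the more stable tertiary cation.
Step 3: Loss of a β-proton to a water (or ethanol) molecule of the solvent: the C–H bonding pair collapses toward the cationic carbon to form the C=C π bond, yielding the alkene.
Total: 3 elementary steps.

3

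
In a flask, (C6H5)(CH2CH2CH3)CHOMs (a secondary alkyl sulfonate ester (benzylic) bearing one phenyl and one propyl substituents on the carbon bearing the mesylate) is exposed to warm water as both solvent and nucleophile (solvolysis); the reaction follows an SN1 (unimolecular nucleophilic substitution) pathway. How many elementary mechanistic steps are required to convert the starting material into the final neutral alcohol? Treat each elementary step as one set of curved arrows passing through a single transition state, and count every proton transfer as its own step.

Step 1: Rate-determining heterolysis of the C–O bond gives MsO⁻ and a secondary carbocation.
(No 1,2-shift: no single shift to an adjacent carbon would give a more stable cation.)
Step 2: H2O donates an oxygen lone pair into the empty p orbital of the cation, giving a protonated alcohol (an oxonium ion).
Step 3: A second solvent molecule removes the proton on oxygen, giving the neutral alcohol product.
Total: 3 elementary steps.

3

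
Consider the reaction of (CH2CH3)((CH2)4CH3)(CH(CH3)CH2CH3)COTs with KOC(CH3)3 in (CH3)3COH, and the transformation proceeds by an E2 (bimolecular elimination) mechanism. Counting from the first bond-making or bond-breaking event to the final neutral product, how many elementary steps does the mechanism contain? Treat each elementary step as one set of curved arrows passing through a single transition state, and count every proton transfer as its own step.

1

Step 1: The strong base (CH3)3CO⁻ removes a β-hydrogen; in the same concerted event the electrons of the breaking C–H bond form the new π(C=C) bond and the C–O σ-bond breaks, expelling TsO⁻. Anti-periplanar geometry; one transition state.
Total: 1 elementary step.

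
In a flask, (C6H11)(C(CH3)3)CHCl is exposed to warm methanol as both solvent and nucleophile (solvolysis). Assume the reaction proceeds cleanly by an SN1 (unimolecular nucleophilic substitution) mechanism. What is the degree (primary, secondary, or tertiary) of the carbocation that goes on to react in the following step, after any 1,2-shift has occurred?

Step 1: The C–Cl bond breaks with both electrons going to the chloride; Cl⁻ leaves and a secondary carbocation remains.
Step 2: Carbocation rearrangement: a 1,2-hydride shift from the adjacent cyclohexyl carbon converts the initially-formed secondary cation into the more stable tertiary cation.
The cation rearranges from secondary to tertiary via a 1,2-hydride shift from the adjacent cyclohexyl carbon; the tertiary cation is what reacts next.

tertiary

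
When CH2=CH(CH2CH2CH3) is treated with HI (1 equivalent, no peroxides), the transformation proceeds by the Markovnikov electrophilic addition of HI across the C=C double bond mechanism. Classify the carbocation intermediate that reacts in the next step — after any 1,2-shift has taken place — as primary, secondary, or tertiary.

secondary

Step 1: Electrophilic addition begins with the π(C=C) electrons forming a bond to the proton of HI. Following Markovnikov's rule, the resulting cation is secondary. The H–I bond breaks heterolytically, releasing I⁻.
No single 1,2-shift to an adjacent carbon would give a more-substituted cation, so no rearrangement occurs.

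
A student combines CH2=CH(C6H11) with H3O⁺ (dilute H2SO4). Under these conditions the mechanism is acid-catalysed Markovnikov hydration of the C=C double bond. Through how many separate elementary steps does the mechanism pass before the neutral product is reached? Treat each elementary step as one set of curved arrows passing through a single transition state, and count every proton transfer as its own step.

4

Step 1: Electrophilic addition begins with the π(C=C) electrons forming a bond to the proton of H3O⁺. Following Markovnikov's rule, the resulting cation is secondary. H2O is released.
Step 2: Carbocation rearrangement: a 1,2-hydride shift from the adjacent cyclohexyl carbon converts the initially-formed secondary cation into the more stable tertiary cation.
Step 3: A lone pair on the oxygen of H2O attacks the carbocation, forming a C–O bond and an oxonium ion (a protonated alcohol).
Step 4: Deprotonation of the oxonium ion by a water molecule delivers the neutral alcohol and regenerates the acid catalyst.
Total: 4 elementary steps.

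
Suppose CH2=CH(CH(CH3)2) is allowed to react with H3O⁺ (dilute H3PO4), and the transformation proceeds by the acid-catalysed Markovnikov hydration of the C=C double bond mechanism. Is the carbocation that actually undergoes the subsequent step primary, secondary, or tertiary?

tertiary

Step 1: The π electrons of the C=C bond attack a proton of H3O⁺; Markovnikov addition places the new C–H on the less-substituted alkene carbon, so the positive charge ends up on the more-substituted carbon — a secondary carbocation. H2O is released.
Step 2: A hydride (H with its bonding pair) migrates from the adjacent isopropyl carbon to the cationic centre — a 1,2-hydride shift — upgrading the secondary cation to a tertiary one.
The cation rearranges from secondary to tertiary via a 1,2-hydride shift from the adjacent isopropyl carbon; the tertiary cation is what reacts next.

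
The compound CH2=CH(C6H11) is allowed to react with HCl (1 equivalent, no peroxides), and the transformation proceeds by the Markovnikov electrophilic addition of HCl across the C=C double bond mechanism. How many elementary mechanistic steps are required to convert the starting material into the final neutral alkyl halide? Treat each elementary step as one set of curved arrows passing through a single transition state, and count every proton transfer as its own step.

3

Step 1: Protonation of the alkene by HCl: the π bond acts as the nucleophile and picks up H⁺, giving the more stable (Markovnikov) secondary carbocation. The H–Cl bond breaks heterolytically, releasing Cl⁻.
Step 2: Carbocation rearrangement: a 1,2-hydride shift from the adjacent cyclohexyl carbon converts the initially-formed secondary cation into the more stable tertiary cation.
Step 3: Nucleophilic attack by Cl⁻ on the carbocation completes the addition, giving R–Cl.
Total: 3 elementary steps.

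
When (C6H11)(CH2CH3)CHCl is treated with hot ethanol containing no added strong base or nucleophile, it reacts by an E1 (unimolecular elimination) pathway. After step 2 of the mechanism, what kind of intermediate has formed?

Step 1: Unassisted departure of Cl⁻ (taking the C–Cl bonding pair) generates a secondary carbocation.
Step 2: Carbocation rearrangement: a 1,2-hydride shift from the adjacent cyclohexyl carbon converts the initially-formed secondary cation into the more stable tertiary cation.
After step 2 the species present is a tertiary carbocation.

tertiary carbocation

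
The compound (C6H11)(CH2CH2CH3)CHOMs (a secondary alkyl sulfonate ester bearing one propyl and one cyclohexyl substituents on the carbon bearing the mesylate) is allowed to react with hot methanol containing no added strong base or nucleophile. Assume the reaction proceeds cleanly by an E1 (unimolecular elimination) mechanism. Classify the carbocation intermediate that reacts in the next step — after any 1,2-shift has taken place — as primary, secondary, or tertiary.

Step 1: Unassisted departure of MsO⁻ (taking the C–O bonding pair) generates a secondary carbocation.
Step 2: A hydride (H with its bonding pair) migrates from the adjacent cyclohexyl carbon to the cationic centre — a 1,2-hydride shift — upgrading the secondary cation to a tertiary one.
The cation rearranges from secondary to tertiary via a 1,2-hydride shift from the adjacent cyclohexyl carbon; the tertiary cation is what reacts next.

tertiary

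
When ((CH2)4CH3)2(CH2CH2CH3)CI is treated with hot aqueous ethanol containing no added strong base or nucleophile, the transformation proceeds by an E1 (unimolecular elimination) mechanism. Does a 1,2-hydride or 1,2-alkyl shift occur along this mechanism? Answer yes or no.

The first-formed carbocation is tertiary.
No single 1,2-shift to an adjacent carbon would produce a more-substituted cation than the one already present, so no rearrangement occurs.

no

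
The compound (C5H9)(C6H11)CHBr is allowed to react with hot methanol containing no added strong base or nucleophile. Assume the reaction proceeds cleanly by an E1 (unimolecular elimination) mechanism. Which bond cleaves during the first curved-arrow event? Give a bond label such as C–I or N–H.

Step 1: Ionisation: the C–Br σ-bond cleaves heterolytically; both bonding electrons depart with Br⁻, leaving a secondary carbocation at the α-carbon.
The bond broken in this step is the C–Br bond.

C–Br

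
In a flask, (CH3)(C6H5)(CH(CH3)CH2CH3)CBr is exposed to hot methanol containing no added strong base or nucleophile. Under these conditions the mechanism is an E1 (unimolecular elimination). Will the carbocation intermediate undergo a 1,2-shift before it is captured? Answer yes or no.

The first-formed carbocation is tertiary.
No single 1,2-shift to an adjacent carbon would produce a more-substituted cation than the one already present, so no rearrangement occurs.

no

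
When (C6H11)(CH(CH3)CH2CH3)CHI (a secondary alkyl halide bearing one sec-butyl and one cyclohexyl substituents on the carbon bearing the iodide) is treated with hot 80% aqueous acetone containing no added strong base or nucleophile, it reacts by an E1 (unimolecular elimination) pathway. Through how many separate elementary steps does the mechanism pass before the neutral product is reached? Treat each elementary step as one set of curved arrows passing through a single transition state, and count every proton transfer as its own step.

Step 1: Rate-determining heterolysis of the C–I bond gives I⁻ and a secondary carbocation.
Step 2: Carbocation rearrangement: a 1,2-hydride shift from the adjacent sec-butyl carbon converts the initially-formed secondary cation into the more stable tertiary cation.
Step 3: A water molecule (solvent) deprotonates a β-carbon; as the C–H bond breaks, those electrons form the new alkene π bond.
Total: 3 elementary steps.

3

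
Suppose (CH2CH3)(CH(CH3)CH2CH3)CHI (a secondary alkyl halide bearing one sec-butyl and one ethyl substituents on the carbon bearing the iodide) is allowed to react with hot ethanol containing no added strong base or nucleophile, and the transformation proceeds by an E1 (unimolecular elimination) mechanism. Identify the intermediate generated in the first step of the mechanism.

Step 1: The C–I bond breaks with both electrons going to the iodide; I⁻ leaves and a secondary carbocation remains.
After step 1 the species present is a secondary carbocation.

secondary carbocation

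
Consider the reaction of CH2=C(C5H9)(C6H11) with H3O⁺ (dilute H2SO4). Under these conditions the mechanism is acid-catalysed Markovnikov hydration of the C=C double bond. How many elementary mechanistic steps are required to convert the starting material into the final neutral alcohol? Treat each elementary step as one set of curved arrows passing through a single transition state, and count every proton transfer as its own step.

Step 1: Protonation of the alkene by H3O⁺: the π bond acts as the nucleophile and picks up H⁺, giving the more stable (Markovnikov) tertiary carbocation. H2O is released.
(No 1,2-shift: no single shift to an adjacent carbon would give a more stable cation.)
Step 2: Nucleophilic capture of the cation by H2O produces the protonated alcohol (an oxonium ion).
Step 3: Proton transfer from the O–H of the oxonium ion to H2O completes the catalytic cycle and yields the alcohol.
Total: 3 elementary steps.

3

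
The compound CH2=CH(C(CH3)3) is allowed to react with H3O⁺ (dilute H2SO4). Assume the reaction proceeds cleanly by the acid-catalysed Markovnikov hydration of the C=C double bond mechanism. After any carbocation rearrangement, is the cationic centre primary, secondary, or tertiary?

tertiary

Step 1: Electrophilic addition begins with the π(C=C) electrons forming a bond to the proton of H3O⁺. Following Markovnikov's rule, the resulting cation is secondary. H2O is released.
Step 2: A methyl group with its bonding pair migrates from the adjacent tert-butyl carbon to the cationic centre — a 1,2-methyl shift — upgrading the secondary cation to a tertiary one.
The cation rearranges from secondary to tertiary via a 1,2-methyl shift from the adjacent tert-butyl carbon; the tertiary cation is what reacts next.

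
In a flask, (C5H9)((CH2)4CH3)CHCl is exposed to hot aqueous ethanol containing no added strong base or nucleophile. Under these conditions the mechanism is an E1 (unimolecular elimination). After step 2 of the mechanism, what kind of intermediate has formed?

Step 1: Rate-determining heterolysis of the C–Cl bond gives Cl⁻ and a secondary carbocation.
Step 2: Carbocation rearrangement: a 1,2-hydride shift from the adjacent cyclopentyl carbon converts the initially-formed secondary cation into the more stable tertiary cation.
After step 2 the species present is a tertiary carbocation.

tertiary carbocation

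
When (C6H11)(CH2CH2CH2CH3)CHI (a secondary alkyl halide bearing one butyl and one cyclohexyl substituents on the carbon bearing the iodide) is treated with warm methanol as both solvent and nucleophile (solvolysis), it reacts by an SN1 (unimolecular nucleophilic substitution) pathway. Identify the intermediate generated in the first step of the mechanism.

secondary carbocation

Step 1: The C–I bond breaks with both electrons going to the iodide; I⁻ leaves and a secondary carbocation remains.
After step 1 the species present is a secondary carbocation.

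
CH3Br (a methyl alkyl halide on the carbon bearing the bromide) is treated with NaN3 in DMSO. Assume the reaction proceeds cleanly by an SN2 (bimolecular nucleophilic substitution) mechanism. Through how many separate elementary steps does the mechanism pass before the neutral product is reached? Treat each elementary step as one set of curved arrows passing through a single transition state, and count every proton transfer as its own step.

1

Step 1: The azide nucleophile donates a lone pair from N to the α-carbon in a backside attack; simultaneously the C–Br σ-bond breaks and both of its electrons leave with Br⁻. One concerted step with inversion of configuration.
Total: 1 elementary step.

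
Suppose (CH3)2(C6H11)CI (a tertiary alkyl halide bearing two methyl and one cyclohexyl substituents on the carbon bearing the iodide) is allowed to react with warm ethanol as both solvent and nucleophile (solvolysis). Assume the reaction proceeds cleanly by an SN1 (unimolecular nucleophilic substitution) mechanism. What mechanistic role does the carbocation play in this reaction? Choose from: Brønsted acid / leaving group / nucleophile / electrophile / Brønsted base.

Step 2: CH3CH2OH donates an oxygen lone pair into the empty p orbital of the cation, giving a protonated ether (an oxonium ion).
The carbocation accepts an electron pair into an empty or π* orbital — it is the electrophile.

electrophile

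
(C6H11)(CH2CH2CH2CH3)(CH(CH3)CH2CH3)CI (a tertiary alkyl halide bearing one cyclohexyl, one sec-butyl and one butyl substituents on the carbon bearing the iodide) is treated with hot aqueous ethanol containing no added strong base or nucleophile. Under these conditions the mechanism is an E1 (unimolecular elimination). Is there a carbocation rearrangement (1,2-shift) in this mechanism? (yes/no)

no

The first-formed carbocation is tertiary.
No single 1,2-shift to an adjacent carbon would produce a more-substituted cation than the one already present, so no rearrangement occurs.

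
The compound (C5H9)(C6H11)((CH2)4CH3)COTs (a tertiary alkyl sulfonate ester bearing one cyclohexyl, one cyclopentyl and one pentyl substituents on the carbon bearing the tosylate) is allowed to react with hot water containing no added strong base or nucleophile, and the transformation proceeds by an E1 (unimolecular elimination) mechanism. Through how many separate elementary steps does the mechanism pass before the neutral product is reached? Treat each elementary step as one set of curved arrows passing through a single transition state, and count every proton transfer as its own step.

2

Step 1: Rate-determining heterolysis of the C–O bond gives TsO⁻ and a tertiary carbocation.
(No 1,2-shift: no single shift to an adjacent carbon would give a more stable cation.)
Step 2: Loss of a β-proton to a water molecule of the solvent: the C–H bonding pair collapses toward the cationic carbon to form the C=C π bond, yielding the alkene.
Total: 2 elementary steps.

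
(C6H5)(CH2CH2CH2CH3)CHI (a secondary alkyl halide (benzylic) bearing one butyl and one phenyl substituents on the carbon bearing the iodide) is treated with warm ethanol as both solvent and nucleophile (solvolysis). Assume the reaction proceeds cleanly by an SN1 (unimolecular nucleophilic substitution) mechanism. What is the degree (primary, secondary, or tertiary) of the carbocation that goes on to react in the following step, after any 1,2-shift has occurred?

secondary

Step 1: Rate-determining heterolysis of the C–I bond gives I⁻ and a secondary carbocation.
No single 1,2-shift to an adjacent carbon would give a more-substituted cation, so no rearrangement occurs.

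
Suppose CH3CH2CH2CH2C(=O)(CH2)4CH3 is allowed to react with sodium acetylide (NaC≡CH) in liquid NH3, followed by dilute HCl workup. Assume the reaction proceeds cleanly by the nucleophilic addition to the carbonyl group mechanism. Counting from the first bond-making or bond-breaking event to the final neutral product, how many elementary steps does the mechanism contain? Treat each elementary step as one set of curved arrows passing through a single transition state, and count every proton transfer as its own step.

Step 1: HC≡C⁻ attacks the sp² carbonyl carbon; the C=O π bond breaks and the electrons end up as a lone pair on the alkoxide oxygen of the tetrahedral intermediate.
Step 2: On dilute HCl workup the alkoxide oxygen is protonated, giving a propargyl alcohol.
Total: 2 elementary steps.

2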